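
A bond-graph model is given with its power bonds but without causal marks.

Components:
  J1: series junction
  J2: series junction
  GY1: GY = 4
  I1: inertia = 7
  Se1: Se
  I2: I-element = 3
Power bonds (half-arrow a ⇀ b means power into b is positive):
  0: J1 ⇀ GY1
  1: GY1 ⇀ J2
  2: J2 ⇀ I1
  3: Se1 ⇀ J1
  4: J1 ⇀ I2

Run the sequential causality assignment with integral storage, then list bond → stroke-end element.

β0 →J1
β1 →J2
β2 →I1
β3 →J1
β4 →I2

#3 stroke→J1  (source Se1 imposes e)
#2 stroke→I1  (I1 outputs flow p/I1)
#1 stroke→J2  (J2 flow already set via bond 2)
#0 stroke→J1  (GY1 both-in/both-out from 1)
#4 stroke→I2  (J1: last free bond brings flow in)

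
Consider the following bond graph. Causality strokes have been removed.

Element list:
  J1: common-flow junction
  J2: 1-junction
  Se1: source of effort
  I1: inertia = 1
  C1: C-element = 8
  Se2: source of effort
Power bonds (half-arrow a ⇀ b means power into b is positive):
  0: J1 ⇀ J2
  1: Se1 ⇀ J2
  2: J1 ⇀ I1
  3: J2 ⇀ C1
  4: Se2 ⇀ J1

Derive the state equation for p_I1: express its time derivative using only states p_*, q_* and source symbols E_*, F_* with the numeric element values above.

b1 stroke at J2  (Se1 fixes effort; stroke away)
b4 stroke at J1  (source Se2 imposes e)
b2 stroke at I1  (I1 outputs flow p/I1)
b0 stroke at J1  (J1 flow already set via bond 2)
b3 stroke at J2  (1-jn J2 has f-setter on 0)

dp_I1/dt = E_Se1 + E_Se2 - q_C1/8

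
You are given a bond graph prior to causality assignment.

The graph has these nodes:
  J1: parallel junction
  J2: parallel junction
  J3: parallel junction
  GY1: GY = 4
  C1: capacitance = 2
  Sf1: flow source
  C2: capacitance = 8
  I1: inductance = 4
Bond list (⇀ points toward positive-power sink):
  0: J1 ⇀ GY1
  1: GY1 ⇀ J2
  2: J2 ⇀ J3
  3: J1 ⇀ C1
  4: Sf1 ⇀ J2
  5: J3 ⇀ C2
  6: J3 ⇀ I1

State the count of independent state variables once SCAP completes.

3  (C1, C2, I1 all integral)

#4 |Sf1  (Sf1: flow source, stroke at near end)
#3 |J1  (C1: C, integral causality)
#0 |GY1  (J1 effort already set via bond 3)
#1 |GY1  (GY1 both-in/both-out from 0)
#2 |J2  (J2: last free bond brings effort in)
#5 |J3  (prefer integral on C2)
#6 |I1  (0-jn J3 has e-setter on 5)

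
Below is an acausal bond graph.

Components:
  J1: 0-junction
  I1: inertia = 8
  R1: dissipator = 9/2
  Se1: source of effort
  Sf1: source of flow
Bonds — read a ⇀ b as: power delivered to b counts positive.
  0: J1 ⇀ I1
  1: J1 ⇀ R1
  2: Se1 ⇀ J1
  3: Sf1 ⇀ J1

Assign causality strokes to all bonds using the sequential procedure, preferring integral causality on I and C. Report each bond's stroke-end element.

#2 →J1  (Se1 (Se) sets effort on bond)
#3 →Sf1  (source Sf1 imposes f)
#0 →I1  (J1: bond 2 brought effort, rest push out)
#1 →R1  (0-jn J1 has e-setter on 2)

bond 0 →I1
bond 1 →R1
bond 2 →J1
bond 3 →Sf1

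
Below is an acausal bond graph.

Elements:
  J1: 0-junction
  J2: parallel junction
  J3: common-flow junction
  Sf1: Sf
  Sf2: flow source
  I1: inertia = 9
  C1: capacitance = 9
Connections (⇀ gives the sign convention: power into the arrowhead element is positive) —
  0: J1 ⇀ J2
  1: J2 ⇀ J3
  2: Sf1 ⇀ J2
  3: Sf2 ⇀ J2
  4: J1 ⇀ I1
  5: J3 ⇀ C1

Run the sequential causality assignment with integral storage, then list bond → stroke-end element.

β0 stroke at J1
β1 stroke at J2
β2 stroke at Sf1
β3 stroke at Sf2
β4 stroke at I1
β5 stroke at J3

β2 →Sf1  (Sf1 fixes flow; stroke at Sf1)
β3 →Sf2  (source Sf2 imposes f)
β4 →I1  (prefer integral on I1)
β0 →J1  (J1: last free bond brings effort in)
β1 →J2  (J2: last free bond brings effort in)
β5 →J3  (J3 flow already set via bond 1)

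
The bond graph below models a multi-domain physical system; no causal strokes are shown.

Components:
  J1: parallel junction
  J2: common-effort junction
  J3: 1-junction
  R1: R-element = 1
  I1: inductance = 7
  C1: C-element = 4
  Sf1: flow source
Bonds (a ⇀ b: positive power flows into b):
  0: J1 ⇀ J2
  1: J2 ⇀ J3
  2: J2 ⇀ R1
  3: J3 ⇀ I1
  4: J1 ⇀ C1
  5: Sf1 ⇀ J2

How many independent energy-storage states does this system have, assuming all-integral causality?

2  (C1, I1 all integral)

β5 stroke at Sf1  (source Sf1 imposes f)
β3 stroke at I1  (I1 integral (f out))
β1 stroke at J3  (J3 flow already set via bond 3)
β4 stroke at J1  (C1 outputs effort q/C1)
β0 stroke at J2  (common-e at J1 fixed by 4)
β2 stroke at R1  (J2 effort already set via bond 0)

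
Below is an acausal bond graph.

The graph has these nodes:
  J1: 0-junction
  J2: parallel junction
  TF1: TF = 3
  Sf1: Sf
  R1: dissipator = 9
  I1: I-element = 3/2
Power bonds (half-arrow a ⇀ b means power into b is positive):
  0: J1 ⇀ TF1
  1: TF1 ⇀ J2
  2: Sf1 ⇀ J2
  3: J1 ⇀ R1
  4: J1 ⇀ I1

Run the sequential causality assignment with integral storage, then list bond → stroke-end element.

#0 →TF1
#1 →J2
#2 →Sf1
#3 →J1
#4 →I1

b2 |Sf1  (Sf1 fixes flow; stroke at Sf1)
b1 |J2  (J2: last free bond brings effort in)
b0 |TF1  (through TF1, causality passes straight; one stroke at TF1)
b4 |I1  (I1 outputs flow p/I1)
b3 |J1  (J1 needs exactly one e-in)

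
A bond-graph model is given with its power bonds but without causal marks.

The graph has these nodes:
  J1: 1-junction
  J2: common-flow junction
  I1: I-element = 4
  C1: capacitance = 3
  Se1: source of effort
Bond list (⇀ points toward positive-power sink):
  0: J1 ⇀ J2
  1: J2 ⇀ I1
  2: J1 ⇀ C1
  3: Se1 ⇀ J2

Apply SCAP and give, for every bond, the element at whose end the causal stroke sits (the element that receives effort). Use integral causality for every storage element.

bond 3 |J2  (source Se1 imposes e)
bond 1 |I1  (I1 outputs flow p/I1)
bond 0 |J2  (1-jn J2 has f-setter on 1)
bond 2 |J1  (1-jn J1 has f-setter on 0)

#0 →J2
#1 →I1
#2 →J1
#3 →J2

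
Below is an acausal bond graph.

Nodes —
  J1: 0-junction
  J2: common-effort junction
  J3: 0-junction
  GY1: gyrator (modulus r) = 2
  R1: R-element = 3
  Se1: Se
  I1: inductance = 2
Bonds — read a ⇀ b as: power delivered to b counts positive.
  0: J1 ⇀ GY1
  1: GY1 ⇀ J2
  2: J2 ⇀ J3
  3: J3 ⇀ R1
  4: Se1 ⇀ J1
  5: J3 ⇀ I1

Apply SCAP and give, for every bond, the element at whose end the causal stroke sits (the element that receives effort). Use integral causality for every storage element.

#0 stroke→GY1
#1 stroke→GY1
#2 stroke→J2
#3 stroke→J3
#4 stroke→J1
#5 stroke→I1

b4 stroke at J1  (Se1 (Se) sets effort on bond)
b0 stroke at GY1  (J1 effort already set via bond 4)
b1 stroke at GY1  (through GY1, causality inverts; strokes same side of GY1)
b2 stroke at J2  (J2: last free bond brings effort in)
b5 stroke at I1  (I1 integral (f out))
b3 stroke at J3  (only one effort-in slot at J3)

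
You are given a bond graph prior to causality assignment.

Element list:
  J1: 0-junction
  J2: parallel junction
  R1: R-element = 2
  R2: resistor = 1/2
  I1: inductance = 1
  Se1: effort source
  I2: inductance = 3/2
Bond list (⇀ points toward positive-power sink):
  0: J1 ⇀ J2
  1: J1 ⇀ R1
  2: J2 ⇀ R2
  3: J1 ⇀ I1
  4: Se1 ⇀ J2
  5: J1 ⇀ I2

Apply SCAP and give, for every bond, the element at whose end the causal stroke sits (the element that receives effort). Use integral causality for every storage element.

#4 stroke at J2  (source Se1 imposes e)
#0 stroke at J1  (0-jn J2 has e-setter on 4)
#2 stroke at R2  (J2 effort already set via bond 4)
#1 stroke at R1  (J1: bond 0 brought effort, rest push out)
#3 stroke at I1  (0-jn J1 has e-setter on 0)
#5 stroke at I2  (common-e at J1 fixed by 0)

b0 stroke at J1
b1 stroke at R1
b2 stroke at R2
b3 stroke at I1
b4 stroke at J2
b5 stroke at I2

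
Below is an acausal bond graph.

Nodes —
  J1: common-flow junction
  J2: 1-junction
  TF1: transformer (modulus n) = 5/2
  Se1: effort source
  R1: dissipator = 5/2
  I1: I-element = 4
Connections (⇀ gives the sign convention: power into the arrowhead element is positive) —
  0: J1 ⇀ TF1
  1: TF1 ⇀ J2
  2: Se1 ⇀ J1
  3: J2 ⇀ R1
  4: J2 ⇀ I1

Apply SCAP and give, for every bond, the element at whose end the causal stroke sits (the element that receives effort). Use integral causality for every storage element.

bond 2 →J1  (source Se1 imposes e)
bond 0 →TF1  (only one flow-in slot at J1)
bond 1 →J2  (TF1: transformer flips bond 0)
bond 4 →I1  (I1 integral (f out))
bond 3 →J2  (common-f at J2 fixed by 4)

bond 0 stroke→TF1
bond 1 stroke→J2
bond 2 stroke→J1
bond 3 stroke→J2
bond 4 stroke→I1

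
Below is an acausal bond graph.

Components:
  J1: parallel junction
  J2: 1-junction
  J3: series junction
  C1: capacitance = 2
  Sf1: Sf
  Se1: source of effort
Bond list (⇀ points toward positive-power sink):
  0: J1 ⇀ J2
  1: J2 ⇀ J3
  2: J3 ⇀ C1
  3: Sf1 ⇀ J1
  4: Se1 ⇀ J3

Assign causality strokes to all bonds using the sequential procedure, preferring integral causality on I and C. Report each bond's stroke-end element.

#0 →J1
#1 →J2
#2 →J3
#3 →Sf1
#4 →J3

bond 3 stroke at Sf1  (Sf1 fixes flow; stroke at Sf1)
bond 4 stroke at J3  (Se1 (Se) sets effort on bond)
bond 0 stroke at J1  (J1 needs exactly one e-in)
bond 1 stroke at J2  (J2: bond 0 brought flow, rest push out)
bond 2 stroke at J3  (1-jn J3 has f-setter on 1)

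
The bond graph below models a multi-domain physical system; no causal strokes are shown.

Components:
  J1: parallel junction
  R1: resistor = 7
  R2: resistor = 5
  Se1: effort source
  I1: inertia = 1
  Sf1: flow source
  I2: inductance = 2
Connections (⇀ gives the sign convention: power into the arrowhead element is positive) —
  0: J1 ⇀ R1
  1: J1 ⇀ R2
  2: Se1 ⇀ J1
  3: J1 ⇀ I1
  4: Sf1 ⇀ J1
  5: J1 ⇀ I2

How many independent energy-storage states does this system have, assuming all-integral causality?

#2 →J1  (Se1 (Se) sets effort on bond)
#4 →Sf1  (Sf1 fixes flow; stroke at Sf1)
#0 →R1  (common-e at J1 fixed by 2)
#1 →R2  (0-jn J1 has e-setter on 2)
#3 →I1  (0-jn J1 has e-setter on 2)
#5 →I2  (common-e at J1 fixed by 2)

2  (I1, I2 all integral)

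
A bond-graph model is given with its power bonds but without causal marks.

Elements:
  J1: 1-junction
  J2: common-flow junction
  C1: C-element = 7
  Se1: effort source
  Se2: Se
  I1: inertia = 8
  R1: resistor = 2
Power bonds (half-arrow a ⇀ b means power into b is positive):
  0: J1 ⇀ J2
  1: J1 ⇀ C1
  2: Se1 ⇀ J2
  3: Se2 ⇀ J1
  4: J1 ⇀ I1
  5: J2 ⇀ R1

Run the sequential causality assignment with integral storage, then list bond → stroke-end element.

b0 |J1
b1 |J1
b2 |J2
b3 |J1
b4 |I1
b5 |J2

b2 →J2  (Se1 (Se) sets effort on bond)
b3 →J1  (source Se2 imposes e)
b1 →J1  (prefer integral on C1)
b4 →I1  (I1 outputs flow p/I1)
b0 →J1  (common-f at J1 fixed by 4)
b5 →J2  (J2: bond 0 brought flow, rest push out)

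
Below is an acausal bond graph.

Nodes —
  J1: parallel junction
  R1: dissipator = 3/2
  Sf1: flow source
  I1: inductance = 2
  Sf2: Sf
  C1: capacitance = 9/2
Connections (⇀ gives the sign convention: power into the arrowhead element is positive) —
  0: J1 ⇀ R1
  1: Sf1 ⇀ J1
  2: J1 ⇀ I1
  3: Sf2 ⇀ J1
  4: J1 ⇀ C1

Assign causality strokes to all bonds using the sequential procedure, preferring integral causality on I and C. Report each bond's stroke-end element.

#1 stroke at Sf1  (source Sf1 imposes f)
#3 stroke at Sf2  (Sf2: flow source, stroke at near end)
#2 stroke at I1  (prefer integral on I1)
#4 stroke at J1  (C1: C, integral causality)
#0 stroke at R1  (J1 effort already set via bond 4)

b0 →R1
b1 →Sf1
b2 →I1
b3 →Sf2
b4 →J1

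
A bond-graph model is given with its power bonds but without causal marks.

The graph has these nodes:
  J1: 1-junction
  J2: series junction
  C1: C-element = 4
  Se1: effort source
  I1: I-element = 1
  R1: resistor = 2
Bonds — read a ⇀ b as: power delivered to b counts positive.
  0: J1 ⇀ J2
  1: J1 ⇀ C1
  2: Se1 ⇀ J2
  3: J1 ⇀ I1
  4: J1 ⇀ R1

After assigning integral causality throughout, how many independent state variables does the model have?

2  (C1, I1 all integral)

β2 →J2  (Se1: effort source, stroke at far end)
β0 →J1  (closing 1-jn rule on J2)
β1 →J1  (C1: C, integral causality)
β3 →I1  (prefer integral on I1)
β4 →J1  (1-jn J1 has f-setter on 3)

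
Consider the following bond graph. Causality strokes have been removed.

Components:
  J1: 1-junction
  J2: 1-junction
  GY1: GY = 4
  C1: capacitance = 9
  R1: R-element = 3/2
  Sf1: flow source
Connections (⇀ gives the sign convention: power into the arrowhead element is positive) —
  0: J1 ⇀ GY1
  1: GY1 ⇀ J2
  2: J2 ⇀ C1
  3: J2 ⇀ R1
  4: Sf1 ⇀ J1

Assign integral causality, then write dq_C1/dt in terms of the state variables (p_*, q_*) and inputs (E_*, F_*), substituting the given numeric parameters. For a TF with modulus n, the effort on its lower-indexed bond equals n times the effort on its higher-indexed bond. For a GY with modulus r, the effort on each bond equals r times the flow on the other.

dq_C1/dt = 8*F_Sf1/3 - 2*q_C1/27

bond 4 stroke at Sf1  (source Sf1 imposes f)
bond 0 stroke at J1  (common-f at J1 fixed by 4)
bond 1 stroke at J2  (GY1 both-in/both-out from 0)
bond 2 stroke at J2  (C1: C, integral causality)
bond 3 stroke at R1  (only one flow-in slot at J2)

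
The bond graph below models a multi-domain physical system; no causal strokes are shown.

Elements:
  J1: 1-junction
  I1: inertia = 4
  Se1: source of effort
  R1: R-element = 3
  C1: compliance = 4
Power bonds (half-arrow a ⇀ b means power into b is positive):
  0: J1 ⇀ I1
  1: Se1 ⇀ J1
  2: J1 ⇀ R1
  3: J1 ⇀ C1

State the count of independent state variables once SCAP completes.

2  (C1, I1 all integral)

β1 →J1  (Se1 (Se) sets effort on bond)
β0 →I1  (I1 integral (f out))
β2 →J1  (common-f at J1 fixed by 0)
β3 →J1  (common-f at J1 fixed by 0)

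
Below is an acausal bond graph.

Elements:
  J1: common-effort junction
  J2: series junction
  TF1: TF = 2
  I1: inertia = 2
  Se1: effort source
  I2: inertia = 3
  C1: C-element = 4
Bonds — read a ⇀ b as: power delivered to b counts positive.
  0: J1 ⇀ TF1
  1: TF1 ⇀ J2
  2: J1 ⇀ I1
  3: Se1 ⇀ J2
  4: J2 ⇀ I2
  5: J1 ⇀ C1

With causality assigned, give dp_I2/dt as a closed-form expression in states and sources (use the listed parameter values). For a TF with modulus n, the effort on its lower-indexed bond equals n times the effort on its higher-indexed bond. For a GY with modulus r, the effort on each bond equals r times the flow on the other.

dp_I2/dt = E_Se1 + q_C1/8

#3 stroke at J2  (source Se1 imposes e)
#2 stroke at I1  (prefer integral on I1)
#4 stroke at I2  (I2 integral (f out))
#1 stroke at J2  (J2 flow already set via bond 4)
#0 stroke at TF1  (TF TF1: opposite of bond 1)
#5 stroke at J1  (J1 needs exactly one e-in)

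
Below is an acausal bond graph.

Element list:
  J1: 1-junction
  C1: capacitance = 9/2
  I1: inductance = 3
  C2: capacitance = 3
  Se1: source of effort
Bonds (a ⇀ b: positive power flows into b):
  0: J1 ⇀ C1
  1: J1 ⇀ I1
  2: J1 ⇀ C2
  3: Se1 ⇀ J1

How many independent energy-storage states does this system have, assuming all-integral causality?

3  (C1, C2, I1 all integral)

b3 |J1  (Se1: effort source, stroke at far end)
b0 |J1  (C1: C, integral causality)
b1 |I1  (I1 integral (f out))
b2 |J1  (J1: bond 1 brought flow, rest push out)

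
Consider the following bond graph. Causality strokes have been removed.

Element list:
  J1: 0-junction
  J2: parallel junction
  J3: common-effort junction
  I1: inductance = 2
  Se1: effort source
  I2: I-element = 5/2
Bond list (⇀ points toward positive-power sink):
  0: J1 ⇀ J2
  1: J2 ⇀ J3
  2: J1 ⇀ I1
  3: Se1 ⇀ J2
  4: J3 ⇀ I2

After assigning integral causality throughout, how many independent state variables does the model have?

2  (I1, I2 all integral)

#3 stroke at J2  (source Se1 imposes e)
#0 stroke at J1  (common-e at J2 fixed by 3)
#1 stroke at J3  (J2 effort already set via bond 3)
#4 stroke at I2  (J3 effort already set via bond 1)
#2 stroke at I1  (common-e at J1 fixed by 0)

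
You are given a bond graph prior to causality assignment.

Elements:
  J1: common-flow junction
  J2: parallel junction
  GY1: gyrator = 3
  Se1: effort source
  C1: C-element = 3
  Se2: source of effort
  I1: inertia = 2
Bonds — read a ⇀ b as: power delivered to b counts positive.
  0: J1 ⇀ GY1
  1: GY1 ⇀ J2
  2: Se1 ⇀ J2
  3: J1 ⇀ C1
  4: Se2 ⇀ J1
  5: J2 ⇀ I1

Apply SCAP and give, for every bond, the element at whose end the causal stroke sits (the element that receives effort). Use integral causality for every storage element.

β2 stroke at J2  (source Se1 imposes e)
β4 stroke at J1  (Se2: effort source, stroke at far end)
β1 stroke at GY1  (J2: bond 2 brought effort, rest push out)
β5 stroke at I1  (common-e at J2 fixed by 2)
β0 stroke at GY1  (GY1 both-in/both-out from 1)
β3 stroke at J1  (J1 flow already set via bond 0)

β0 |GY1
β1 |GY1
β2 |J2
β3 |J1
β4 |J1
β5 |I1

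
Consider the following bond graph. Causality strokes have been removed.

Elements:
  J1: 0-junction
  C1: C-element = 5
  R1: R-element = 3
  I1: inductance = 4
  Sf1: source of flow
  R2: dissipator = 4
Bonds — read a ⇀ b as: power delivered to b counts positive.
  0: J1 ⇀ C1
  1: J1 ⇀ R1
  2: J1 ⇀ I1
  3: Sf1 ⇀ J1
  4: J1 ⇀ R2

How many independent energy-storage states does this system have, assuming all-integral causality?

2  (C1, I1 all integral)

b3 |Sf1  (Sf1 fixes flow; stroke at Sf1)
b0 |J1  (C1 integral (e out))
b1 |R1  (J1 effort already set via bond 0)
b2 |I1  (0-jn J1 has e-setter on 0)
b4 |R2  (J1 effort already set via bond 0)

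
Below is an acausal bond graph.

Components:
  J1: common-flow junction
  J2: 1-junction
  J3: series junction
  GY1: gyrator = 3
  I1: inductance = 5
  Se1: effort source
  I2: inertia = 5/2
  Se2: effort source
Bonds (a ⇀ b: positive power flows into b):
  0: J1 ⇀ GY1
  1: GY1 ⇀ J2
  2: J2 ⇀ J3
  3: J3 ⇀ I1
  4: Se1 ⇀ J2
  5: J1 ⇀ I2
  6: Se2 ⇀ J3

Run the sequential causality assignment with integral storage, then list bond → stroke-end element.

#0 |J1
#1 |J2
#2 |J3
#3 |I1
#4 |J2
#5 |I2
#6 |J3

#4 stroke→J2  (source Se1 imposes e)
#6 stroke→J3  (Se2 fixes effort; stroke away)
#3 stroke→I1  (I1: I, integral causality)
#2 stroke→J3  (common-f at J3 fixed by 3)
#1 stroke→J2  (1-jn J2 has f-setter on 2)
#0 stroke→J1  (GY GY1: same side as bond 1)
#5 stroke→I2  (closing 1-jn rule on J1)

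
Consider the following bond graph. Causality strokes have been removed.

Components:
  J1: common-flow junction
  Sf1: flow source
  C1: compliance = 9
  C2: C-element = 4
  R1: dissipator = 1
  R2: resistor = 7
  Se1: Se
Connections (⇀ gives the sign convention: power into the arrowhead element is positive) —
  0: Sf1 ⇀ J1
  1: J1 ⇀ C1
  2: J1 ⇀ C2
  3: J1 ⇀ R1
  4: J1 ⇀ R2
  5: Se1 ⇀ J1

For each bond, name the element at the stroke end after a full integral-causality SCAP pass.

b0 stroke→Sf1  (Sf1 fixes flow; stroke at Sf1)
b5 stroke→J1  (Se1 fixes effort; stroke away)
b1 stroke→J1  (J1: bond 0 brought flow, rest push out)
b2 stroke→J1  (common-f at J1 fixed by 0)
b3 stroke→J1  (J1 flow already set via bond 0)
b4 stroke→J1  (J1: bond 0 brought flow, rest push out)

#0 stroke→Sf1
#1 stroke→J1
#2 stroke→J1
#3 stroke→J1
#4 stroke→J1
#5 stroke→J1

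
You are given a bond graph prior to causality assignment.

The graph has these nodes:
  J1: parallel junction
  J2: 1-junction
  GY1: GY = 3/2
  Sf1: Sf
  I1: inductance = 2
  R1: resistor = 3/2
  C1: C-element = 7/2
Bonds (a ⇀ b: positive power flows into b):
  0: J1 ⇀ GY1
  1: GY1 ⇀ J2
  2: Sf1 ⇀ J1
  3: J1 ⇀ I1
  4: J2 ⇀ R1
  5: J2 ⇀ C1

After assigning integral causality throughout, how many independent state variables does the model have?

bond 2 |Sf1  (Sf1: flow source, stroke at near end)
bond 3 |I1  (I1: I, integral causality)
bond 0 |J1  (J1: last free bond brings effort in)
bond 1 |J2  (through GY1, causality inverts; strokes same side of GY1)
bond 5 |J2  (C1: C, integral causality)
bond 4 |R1  (only one flow-in slot at J2)

2  (C1, I1 all integral)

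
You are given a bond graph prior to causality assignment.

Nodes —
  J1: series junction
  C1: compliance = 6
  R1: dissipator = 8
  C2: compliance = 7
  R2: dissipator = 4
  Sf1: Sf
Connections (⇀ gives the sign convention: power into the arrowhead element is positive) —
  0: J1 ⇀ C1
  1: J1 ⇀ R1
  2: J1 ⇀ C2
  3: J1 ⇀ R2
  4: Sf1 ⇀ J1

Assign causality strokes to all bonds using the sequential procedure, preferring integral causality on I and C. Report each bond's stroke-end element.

b4 →Sf1  (Sf1 (Sf) sets flow on bond)
b0 →J1  (1-jn J1 has f-setter on 4)
b1 →J1  (J1: bond 4 brought flow, rest push out)
b2 →J1  (J1: bond 4 brought flow, rest push out)
b3 →J1  (J1: bond 4 brought flow, rest push out)

#0 |J1
#1 |J1
#2 |J1
#3 |J1
#4 |Sf1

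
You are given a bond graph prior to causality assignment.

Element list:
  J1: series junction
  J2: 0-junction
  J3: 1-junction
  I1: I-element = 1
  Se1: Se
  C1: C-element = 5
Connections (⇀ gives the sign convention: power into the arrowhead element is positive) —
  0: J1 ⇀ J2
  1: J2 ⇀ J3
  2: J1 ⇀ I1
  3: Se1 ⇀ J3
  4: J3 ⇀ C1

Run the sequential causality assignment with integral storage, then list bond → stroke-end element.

b3 |J3  (Se1 fixes effort; stroke away)
b2 |I1  (prefer integral on I1)
b0 |J1  (common-f at J1 fixed by 2)
b1 |J2  (only one effort-in slot at J2)
b4 |J3  (1-jn J3 has f-setter on 1)

b0 stroke→J1
b1 stroke→J2
b2 stroke→I1
b3 stroke→J3
b4 stroke→J3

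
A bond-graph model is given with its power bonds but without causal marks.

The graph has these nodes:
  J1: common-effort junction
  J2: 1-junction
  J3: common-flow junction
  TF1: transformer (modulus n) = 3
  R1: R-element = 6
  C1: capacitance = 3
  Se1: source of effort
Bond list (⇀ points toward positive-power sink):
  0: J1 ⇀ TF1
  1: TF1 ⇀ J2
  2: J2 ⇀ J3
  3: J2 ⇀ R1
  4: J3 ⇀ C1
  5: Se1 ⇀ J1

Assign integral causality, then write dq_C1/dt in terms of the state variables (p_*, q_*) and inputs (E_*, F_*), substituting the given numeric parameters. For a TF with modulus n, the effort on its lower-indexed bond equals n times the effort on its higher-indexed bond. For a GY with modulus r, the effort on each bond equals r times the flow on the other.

b5 stroke→J1  (Se1 fixes effort; stroke away)
b0 stroke→TF1  (common-e at J1 fixed by 5)
b1 stroke→J2  (TF1: transformer flips bond 0)
b4 stroke→J3  (C1 outputs effort q/C1)
b2 stroke→J2  (only one flow-in slot at J3)
b3 stroke→R1  (J2: last free bond brings flow in)

dq_C1/dt = E_Se1/18 - q_C1/18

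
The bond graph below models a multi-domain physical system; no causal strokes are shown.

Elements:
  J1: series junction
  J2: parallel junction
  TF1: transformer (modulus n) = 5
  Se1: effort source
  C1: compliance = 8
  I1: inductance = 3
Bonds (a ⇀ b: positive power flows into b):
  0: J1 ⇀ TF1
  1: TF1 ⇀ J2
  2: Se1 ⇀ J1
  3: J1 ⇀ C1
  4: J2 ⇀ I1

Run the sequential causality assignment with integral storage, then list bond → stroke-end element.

#0 |TF1
#1 |J2
#2 |J1
#3 |J1
#4 |I1

#2 |J1  (source Se1 imposes e)
#3 |J1  (C1: C, integral causality)
#0 |TF1  (only one flow-in slot at J1)
#1 |J2  (TF1: transformer flips bond 0)
#4 |I1  (J2: bond 1 brought effort, rest push out)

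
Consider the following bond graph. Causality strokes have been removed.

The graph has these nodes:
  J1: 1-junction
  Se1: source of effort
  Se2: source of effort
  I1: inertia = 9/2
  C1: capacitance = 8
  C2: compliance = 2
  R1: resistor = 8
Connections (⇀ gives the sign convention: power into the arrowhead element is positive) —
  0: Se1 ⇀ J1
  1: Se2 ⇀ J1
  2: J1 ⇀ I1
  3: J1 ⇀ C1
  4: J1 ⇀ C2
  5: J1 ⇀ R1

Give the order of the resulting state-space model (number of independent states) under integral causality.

3  (C1, C2, I1 all integral)

β0 →J1  (source Se1 imposes e)
β1 →J1  (source Se2 imposes e)
β2 →I1  (I1: I, integral causality)
β3 →J1  (J1: bond 2 brought flow, rest push out)
β4 →J1  (common-f at J1 fixed by 2)
β5 →J1  (1-jn J1 has f-setter on 2)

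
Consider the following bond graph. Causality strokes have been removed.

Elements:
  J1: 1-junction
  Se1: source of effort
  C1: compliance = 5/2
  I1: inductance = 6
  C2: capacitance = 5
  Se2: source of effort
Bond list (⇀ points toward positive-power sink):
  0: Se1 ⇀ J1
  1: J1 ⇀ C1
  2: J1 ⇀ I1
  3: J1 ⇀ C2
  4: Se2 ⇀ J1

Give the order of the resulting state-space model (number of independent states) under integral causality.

bond 0 stroke→J1  (Se1 fixes effort; stroke away)
bond 4 stroke→J1  (Se2: effort source, stroke at far end)
bond 1 stroke→J1  (prefer integral on C1)
bond 2 stroke→I1  (prefer integral on I1)
bond 3 stroke→J1  (common-f at J1 fixed by 2)

3  (C1, C2, I1 all integral)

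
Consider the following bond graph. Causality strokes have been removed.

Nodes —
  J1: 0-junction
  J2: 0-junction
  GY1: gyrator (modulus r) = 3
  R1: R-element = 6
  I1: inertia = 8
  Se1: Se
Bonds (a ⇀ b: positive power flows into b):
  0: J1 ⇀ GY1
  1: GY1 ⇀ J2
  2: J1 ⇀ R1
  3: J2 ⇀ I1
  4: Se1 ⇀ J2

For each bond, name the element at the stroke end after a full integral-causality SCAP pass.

b0 stroke→GY1
b1 stroke→GY1
b2 stroke→J1
b3 stroke→I1
b4 stroke→J2

b4 →J2  (Se1: effort source, stroke at far end)
b1 →GY1  (common-e at J2 fixed by 4)
b3 →I1  (0-jn J2 has e-setter on 4)
b0 →GY1  (GY GY1: same side as bond 1)
b2 →J1  (closing 0-jn rule on J1)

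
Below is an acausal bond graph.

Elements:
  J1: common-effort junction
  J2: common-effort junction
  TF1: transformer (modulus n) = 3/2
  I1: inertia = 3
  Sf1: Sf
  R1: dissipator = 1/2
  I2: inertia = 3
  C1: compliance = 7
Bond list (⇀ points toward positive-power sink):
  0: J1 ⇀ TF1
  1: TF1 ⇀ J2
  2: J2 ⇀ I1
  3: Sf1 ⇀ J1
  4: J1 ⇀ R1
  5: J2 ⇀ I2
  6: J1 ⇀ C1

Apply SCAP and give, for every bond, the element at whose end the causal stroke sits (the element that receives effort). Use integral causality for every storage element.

β0 →TF1
β1 →J2
β2 →I1
β3 →Sf1
β4 →R1
β5 →I2
β6 →J1

bond 3 →Sf1  (Sf1 fixes flow; stroke at Sf1)
bond 2 →I1  (prefer integral on I1)
bond 5 →I2  (I2: I, integral causality)
bond 1 →J2  (J2 needs exactly one e-in)
bond 0 →TF1  (TF TF1: opposite of bond 1)
bond 6 →J1  (C1: C, integral causality)
bond 4 →R1  (common-e at J1 fixed by 6)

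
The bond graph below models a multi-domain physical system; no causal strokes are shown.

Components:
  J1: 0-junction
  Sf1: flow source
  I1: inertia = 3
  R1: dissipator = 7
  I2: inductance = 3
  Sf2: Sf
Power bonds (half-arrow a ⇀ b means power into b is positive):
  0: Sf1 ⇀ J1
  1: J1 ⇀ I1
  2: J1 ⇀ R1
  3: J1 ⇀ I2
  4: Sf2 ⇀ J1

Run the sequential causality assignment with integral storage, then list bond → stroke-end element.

bond 0 stroke→Sf1  (source Sf1 imposes f)
bond 4 stroke→Sf2  (Sf2: flow source, stroke at near end)
bond 1 stroke→I1  (I1: I, integral causality)
bond 3 stroke→I2  (I2 outputs flow p/I2)
bond 2 stroke→J1  (J1: last free bond brings effort in)

β0 →Sf1
β1 →I1
β2 →J1
β3 →I2
β4 →Sf2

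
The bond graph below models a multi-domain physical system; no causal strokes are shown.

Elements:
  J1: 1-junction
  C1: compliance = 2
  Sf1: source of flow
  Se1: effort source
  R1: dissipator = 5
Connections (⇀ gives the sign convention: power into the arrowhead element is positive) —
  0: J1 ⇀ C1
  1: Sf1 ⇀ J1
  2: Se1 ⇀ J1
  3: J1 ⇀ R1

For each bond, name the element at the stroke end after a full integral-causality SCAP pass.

β0 →J1
β1 →Sf1
β2 →J1
β3 →J1

β1 stroke→Sf1  (Sf1 fixes flow; stroke at Sf1)
β2 stroke→J1  (Se1 (Se) sets effort on bond)
β0 stroke→J1  (1-jn J1 has f-setter on 1)
β3 stroke→J1  (J1 flow already set via bond 1)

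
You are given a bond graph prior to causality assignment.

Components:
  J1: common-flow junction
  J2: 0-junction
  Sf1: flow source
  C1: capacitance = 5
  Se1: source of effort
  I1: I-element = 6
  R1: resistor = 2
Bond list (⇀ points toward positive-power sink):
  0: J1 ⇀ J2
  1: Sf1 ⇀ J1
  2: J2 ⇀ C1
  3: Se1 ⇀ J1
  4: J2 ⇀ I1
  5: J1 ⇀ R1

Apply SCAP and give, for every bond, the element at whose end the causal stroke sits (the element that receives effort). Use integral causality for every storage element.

β0 stroke at J1
β1 stroke at Sf1
β2 stroke at J2
β3 stroke at J1
β4 stroke at I1
β5 stroke at J1

β1 stroke→Sf1  (Sf1 (Sf) sets flow on bond)
β3 stroke→J1  (source Se1 imposes e)
β0 stroke→J1  (common-f at J1 fixed by 1)
β5 stroke→J1  (common-f at J1 fixed by 1)
β2 stroke→J2  (C1: C, integral causality)
β4 stroke→I1  (0-jn J2 has e-setter on 2)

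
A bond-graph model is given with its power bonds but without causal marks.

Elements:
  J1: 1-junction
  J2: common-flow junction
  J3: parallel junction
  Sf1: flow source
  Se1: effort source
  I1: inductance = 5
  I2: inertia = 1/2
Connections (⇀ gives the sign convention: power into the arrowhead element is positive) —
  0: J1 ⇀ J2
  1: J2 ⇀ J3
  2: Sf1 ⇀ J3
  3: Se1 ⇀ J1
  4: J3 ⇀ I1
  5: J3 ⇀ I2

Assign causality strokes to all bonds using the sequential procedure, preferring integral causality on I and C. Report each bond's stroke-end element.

β2 stroke→Sf1  (source Sf1 imposes f)
β3 stroke→J1  (Se1 fixes effort; stroke away)
β0 stroke→J2  (J1: last free bond brings flow in)
β1 stroke→J3  (J2 needs exactly one f-in)
β4 stroke→I1  (common-e at J3 fixed by 1)
β5 stroke→I2  (common-e at J3 fixed by 1)

b0 →J2
b1 →J3
b2 →Sf1
b3 →J1
b4 →I1
b5 →I2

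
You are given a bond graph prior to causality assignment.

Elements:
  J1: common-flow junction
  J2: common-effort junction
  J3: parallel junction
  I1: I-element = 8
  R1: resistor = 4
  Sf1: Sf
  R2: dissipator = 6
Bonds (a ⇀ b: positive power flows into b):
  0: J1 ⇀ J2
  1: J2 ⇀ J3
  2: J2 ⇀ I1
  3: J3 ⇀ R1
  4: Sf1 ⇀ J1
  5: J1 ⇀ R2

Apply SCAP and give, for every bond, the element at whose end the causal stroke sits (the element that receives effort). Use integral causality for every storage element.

β0 stroke at J1
β1 stroke at J2
β2 stroke at I1
β3 stroke at J3
β4 stroke at Sf1
β5 stroke at J1

β4 |Sf1  (source Sf1 imposes f)
β0 |J1  (1-jn J1 has f-setter on 4)
β5 |J1  (common-f at J1 fixed by 4)
β2 |I1  (I1 outputs flow p/I1)
β1 |J2  (J2 needs exactly one e-in)
β3 |J3  (closing 0-jn rule on J3)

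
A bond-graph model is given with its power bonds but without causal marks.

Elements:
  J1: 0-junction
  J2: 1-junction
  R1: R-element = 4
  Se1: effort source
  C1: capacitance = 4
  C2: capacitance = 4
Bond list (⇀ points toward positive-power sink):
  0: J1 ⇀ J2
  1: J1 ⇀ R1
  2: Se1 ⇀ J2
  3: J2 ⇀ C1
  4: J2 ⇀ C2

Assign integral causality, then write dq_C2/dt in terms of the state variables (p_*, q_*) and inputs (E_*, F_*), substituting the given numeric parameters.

#2 stroke→J2  (source Se1 imposes e)
#3 stroke→J2  (C1: C, integral causality)
#4 stroke→J2  (C2: C, integral causality)
#0 stroke→J1  (J2: last free bond brings flow in)
#1 stroke→R1  (common-e at J1 fixed by 0)

dq_C2/dt = E_Se1/4 - q_C1/16 - q_C2/16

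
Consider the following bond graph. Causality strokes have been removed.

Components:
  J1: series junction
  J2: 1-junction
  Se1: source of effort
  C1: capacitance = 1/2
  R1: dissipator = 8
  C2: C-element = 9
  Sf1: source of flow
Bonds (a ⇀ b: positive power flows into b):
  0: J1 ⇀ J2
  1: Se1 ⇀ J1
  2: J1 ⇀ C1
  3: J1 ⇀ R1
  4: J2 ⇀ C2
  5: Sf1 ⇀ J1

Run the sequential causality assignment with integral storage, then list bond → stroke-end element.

b1 |J1  (source Se1 imposes e)
b5 |Sf1  (Sf1 fixes flow; stroke at Sf1)
b0 |J1  (J1 flow already set via bond 5)
b2 |J1  (J1 flow already set via bond 5)
b3 |J1  (common-f at J1 fixed by 5)
b4 |J2  (common-f at J2 fixed by 0)

b0 stroke→J1
b1 stroke→J1
b2 stroke→J1
b3 stroke→J1
b4 stroke→J2
b5 stroke→Sf1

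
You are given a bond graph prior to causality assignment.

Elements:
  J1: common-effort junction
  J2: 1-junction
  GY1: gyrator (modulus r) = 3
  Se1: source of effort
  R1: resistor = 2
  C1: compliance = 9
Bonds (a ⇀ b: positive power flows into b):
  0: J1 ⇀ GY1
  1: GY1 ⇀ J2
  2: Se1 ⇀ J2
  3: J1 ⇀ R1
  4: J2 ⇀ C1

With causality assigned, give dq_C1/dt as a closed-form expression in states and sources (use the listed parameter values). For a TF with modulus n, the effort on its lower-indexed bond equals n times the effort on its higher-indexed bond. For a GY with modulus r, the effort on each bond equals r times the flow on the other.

dq_C1/dt = 2*E_Se1/9 - 2*q_C1/81

#2 stroke→J2  (source Se1 imposes e)
#4 stroke→J2  (C1 integral (e out))
#1 stroke→GY1  (J2: last free bond brings flow in)
#0 stroke→GY1  (GY1: gyrator matches bond 1)
#3 stroke→J1  (J1: last free bond brings effort in)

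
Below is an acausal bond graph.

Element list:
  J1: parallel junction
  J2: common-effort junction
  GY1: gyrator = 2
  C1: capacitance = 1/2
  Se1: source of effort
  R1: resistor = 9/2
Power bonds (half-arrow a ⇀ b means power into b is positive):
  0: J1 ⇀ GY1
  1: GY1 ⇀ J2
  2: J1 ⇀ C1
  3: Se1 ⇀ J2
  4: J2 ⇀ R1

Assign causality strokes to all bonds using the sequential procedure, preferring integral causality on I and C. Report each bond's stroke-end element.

b3 →J2  (Se1 fixes effort; stroke away)
b1 →GY1  (0-jn J2 has e-setter on 3)
b4 →R1  (common-e at J2 fixed by 3)
b0 →GY1  (through GY1, causality inverts; strokes same side of GY1)
b2 →J1  (closing 0-jn rule on J1)

β0 stroke at GY1
β1 stroke at GY1
β2 stroke at J1
β3 stroke at J2
β4 stroke at R1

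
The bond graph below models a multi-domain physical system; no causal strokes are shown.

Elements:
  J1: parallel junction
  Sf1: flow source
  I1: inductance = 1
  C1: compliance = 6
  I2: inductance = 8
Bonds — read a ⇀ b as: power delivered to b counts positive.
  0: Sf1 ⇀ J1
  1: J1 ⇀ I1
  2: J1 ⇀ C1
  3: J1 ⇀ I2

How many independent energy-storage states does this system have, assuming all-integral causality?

3  (C1, I1, I2 all integral)

β0 →Sf1  (Sf1 fixes flow; stroke at Sf1)
β1 →I1  (I1 integral (f out))
β2 →J1  (prefer integral on C1)
β3 →I2  (J1 effort already set via bond 2)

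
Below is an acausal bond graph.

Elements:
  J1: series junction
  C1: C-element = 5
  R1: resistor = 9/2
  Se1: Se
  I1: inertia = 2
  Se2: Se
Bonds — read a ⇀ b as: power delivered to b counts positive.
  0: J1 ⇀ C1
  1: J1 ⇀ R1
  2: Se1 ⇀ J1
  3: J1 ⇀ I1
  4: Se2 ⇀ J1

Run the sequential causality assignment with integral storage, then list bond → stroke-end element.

β2 →J1  (source Se1 imposes e)
β4 →J1  (Se2: effort source, stroke at far end)
β0 →J1  (prefer integral on C1)
β3 →I1  (prefer integral on I1)
β1 →J1  (J1: bond 3 brought flow, rest push out)

#0 →J1
#1 →J1
#2 →J1
#3 →I1
#4 →J1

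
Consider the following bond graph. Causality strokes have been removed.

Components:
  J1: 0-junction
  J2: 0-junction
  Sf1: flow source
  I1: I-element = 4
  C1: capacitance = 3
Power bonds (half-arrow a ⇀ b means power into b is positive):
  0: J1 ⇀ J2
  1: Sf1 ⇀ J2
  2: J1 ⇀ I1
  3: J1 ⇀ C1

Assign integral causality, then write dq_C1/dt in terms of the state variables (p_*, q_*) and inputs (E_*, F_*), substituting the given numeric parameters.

dq_C1/dt = F_Sf1 - p_I1/4

b1 →Sf1  (Sf1 (Sf) sets flow on bond)
b0 →J2  (J2: last free bond brings effort in)
b2 →I1  (I1: I, integral causality)
b3 →J1  (closing 0-jn rule on J1)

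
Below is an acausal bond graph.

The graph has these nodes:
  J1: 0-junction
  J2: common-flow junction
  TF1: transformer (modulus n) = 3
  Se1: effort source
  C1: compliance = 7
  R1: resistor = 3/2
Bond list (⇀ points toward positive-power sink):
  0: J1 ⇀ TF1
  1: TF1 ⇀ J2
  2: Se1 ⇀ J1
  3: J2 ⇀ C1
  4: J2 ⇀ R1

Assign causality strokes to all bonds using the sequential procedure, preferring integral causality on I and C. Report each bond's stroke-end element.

#0 →TF1
#1 →J2
#2 →J1
#3 →J2
#4 →R1

#2 |J1  (Se1: effort source, stroke at far end)
#0 |TF1  (J1 effort already set via bond 2)
#1 |J2  (TF1: transformer flips bond 0)
#3 |J2  (C1: C, integral causality)
#4 |R1  (only one flow-in slot at J2)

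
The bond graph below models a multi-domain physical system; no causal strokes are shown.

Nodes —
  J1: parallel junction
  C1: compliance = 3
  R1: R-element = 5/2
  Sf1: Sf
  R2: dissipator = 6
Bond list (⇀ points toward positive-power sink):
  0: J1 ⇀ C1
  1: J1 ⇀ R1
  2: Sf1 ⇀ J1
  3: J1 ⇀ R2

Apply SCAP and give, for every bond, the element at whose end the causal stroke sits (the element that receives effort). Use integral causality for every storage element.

b2 stroke at Sf1  (source Sf1 imposes f)
b0 stroke at J1  (C1 integral (e out))
b1 stroke at R1  (0-jn J1 has e-setter on 0)
b3 stroke at R2  (J1 effort already set via bond 0)

#0 →J1
#1 →R1
#2 →Sf1
#3 →R2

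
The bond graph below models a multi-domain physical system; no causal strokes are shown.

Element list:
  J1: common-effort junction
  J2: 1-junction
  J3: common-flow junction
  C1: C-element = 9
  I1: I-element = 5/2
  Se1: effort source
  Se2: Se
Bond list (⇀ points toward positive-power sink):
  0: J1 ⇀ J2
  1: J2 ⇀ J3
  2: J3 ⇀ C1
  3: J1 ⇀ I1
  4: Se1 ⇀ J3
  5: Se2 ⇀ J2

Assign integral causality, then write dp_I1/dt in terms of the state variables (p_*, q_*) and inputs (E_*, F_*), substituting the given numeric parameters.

dp_I1/dt = -E_Se1 - E_Se2 + q_C1/9

β4 |J3  (Se1: effort source, stroke at far end)
β5 |J2  (Se2 fixes effort; stroke away)
β2 |J3  (C1: C, integral causality)
β1 |J2  (closing 1-jn rule on J3)
β0 |J1  (J2: last free bond brings flow in)
β3 |I1  (J1 effort already set via bond 0)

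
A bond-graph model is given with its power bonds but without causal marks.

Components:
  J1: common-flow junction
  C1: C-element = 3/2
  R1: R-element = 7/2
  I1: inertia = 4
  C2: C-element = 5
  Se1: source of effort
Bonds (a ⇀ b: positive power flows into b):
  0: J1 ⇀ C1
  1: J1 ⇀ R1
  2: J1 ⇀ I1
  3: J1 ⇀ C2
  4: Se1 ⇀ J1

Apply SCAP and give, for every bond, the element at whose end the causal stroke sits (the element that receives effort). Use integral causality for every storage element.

β0 →J1
β1 →J1
β2 →I1
β3 →J1
β4 →J1

#4 stroke→J1  (Se1 fixes effort; stroke away)
#0 stroke→J1  (C1: C, integral causality)
#2 stroke→I1  (I1: I, integral causality)
#1 stroke→J1  (common-f at J1 fixed by 2)
#3 stroke→J1  (1-jn J1 has f-setter on 2)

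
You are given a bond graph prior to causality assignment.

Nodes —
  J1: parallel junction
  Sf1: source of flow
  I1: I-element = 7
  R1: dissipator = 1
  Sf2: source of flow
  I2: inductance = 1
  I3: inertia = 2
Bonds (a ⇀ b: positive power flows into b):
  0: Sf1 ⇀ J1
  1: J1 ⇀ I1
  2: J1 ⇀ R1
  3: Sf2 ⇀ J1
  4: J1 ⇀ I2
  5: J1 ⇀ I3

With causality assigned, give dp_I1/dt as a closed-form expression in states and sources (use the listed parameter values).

#0 stroke at Sf1  (Sf1 fixes flow; stroke at Sf1)
#3 stroke at Sf2  (Sf2 (Sf) sets flow on bond)
#1 stroke at I1  (prefer integral on I1)
#4 stroke at I2  (prefer integral on I2)
#5 stroke at I3  (I3 outputs flow p/I3)
#2 stroke at J1  (J1: last free bond brings effort in)

dp_I1/dt = F_Sf1 + F_Sf2 - p_I1/7 - p_I2 - p_I3/2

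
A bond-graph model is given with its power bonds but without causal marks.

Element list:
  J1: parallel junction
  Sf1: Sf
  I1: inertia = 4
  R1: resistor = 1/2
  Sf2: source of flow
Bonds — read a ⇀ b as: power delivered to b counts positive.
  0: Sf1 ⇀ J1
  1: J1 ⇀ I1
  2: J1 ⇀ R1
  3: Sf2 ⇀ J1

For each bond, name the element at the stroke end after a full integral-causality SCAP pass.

bond 0 stroke→Sf1
bond 1 stroke→I1
bond 2 stroke→J1
bond 3 stroke→Sf2

β0 →Sf1  (Sf1 fixes flow; stroke at Sf1)
β3 →Sf2  (Sf2 (Sf) sets flow on bond)
β1 →I1  (I1: I, integral causality)
β2 →J1  (J1: last free bond brings effort in)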